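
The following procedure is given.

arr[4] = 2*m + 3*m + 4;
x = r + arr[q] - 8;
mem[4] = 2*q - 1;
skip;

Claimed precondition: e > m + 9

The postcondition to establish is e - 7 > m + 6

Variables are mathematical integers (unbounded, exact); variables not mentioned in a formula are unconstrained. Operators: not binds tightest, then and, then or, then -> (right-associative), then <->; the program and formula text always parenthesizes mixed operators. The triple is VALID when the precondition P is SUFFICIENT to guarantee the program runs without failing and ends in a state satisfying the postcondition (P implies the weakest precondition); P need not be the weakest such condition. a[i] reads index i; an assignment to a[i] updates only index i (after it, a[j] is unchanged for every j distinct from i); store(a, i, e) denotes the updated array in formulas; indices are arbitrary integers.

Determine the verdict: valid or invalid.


Working backward. After the program, the postcondition e - 7 > m + 6 must hold; in canonical form it is e > m + 13.
Before skip: e > m + 13
Before mem[4] := 2*q - 1: e > m + 13
Before x := r + arr[q] - 8: e > m + 13
Before arr[4] := 2*m + 3*m + 4: e > m + 13
The weakest precondition is e > m + 13.
Check whether e > m + 9 implies it.
Countermodel: at the initial state e = 10, m = 0, the precondition holds but the weakest precondition fails.
Answer: invalid


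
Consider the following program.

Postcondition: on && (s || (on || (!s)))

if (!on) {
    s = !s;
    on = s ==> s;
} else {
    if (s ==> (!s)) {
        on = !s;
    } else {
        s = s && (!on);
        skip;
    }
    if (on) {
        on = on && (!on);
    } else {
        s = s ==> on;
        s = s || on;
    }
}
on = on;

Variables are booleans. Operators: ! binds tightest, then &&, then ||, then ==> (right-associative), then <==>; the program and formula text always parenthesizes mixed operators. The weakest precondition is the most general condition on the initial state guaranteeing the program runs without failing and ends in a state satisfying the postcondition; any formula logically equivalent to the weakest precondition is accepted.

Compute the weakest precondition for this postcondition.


Working backward. After the program, the postcondition on && (s || (on || (!s))) must hold; in canonical form it is on.
Before on := on: on
Then branch requires true; else branch requires ((s ==> (!s)) ==> (s && (s ==> (!s)))) && ((!(s ==> (!s))) ==> ((!on) && ((!on) ==> on))).
Before the if: on ==> (((s ==> (!s)) ==> (s && (s ==> (!s)))) && ((!(s ==> (!s))) ==> ((!on) && ((!on) ==> on))))
Answer: WP = on ==> (((s ==> (!s)) ==> (s && (s ==> (!s)))) && ((!(s ==> (!s))) ==> ((!on) && ((!on) ==> on))))


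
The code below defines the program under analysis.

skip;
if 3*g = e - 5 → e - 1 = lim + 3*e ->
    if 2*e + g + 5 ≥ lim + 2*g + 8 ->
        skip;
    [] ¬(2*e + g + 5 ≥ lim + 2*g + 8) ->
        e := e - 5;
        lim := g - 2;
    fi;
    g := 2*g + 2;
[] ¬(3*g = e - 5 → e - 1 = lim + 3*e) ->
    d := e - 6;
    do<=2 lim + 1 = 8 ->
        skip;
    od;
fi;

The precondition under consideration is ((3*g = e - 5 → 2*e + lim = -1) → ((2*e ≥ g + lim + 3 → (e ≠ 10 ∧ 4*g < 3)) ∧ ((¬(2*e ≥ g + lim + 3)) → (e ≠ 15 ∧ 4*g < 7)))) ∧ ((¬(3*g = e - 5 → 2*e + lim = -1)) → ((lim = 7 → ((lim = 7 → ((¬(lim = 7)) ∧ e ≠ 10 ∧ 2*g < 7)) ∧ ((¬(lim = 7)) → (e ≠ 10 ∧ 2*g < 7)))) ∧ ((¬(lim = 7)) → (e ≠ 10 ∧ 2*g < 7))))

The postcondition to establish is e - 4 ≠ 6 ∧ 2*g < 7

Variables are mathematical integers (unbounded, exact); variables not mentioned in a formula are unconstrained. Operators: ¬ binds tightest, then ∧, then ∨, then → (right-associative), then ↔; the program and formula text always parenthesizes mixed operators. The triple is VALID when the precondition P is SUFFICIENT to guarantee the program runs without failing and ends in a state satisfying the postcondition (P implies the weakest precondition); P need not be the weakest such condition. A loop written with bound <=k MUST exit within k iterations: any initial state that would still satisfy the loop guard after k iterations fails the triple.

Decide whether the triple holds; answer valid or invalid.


Working backward. After the program, the postcondition e - 4 ≠ 6 ∧ 2*g < 7 must hold; in canonical form it is e ≠ 10 ∧ 2*g < 7.
Then branch requires (2*e ≥ g + lim + 3 → (e ≠ 10 ∧ 4*g < 3)) ∧ ((¬(2*e ≥ g + lim + 3)) → (e ≠ 15 ∧ 4*g < 3)); else branch requires (lim = 7 → ((lim = 7 → ((¬(lim = 7)) ∧ e ≠ 10 ∧ 2*g < 7)) ∧ ((¬(lim = 7)) → (e ≠ 10 ∧ 2*g < 7)))) ∧ ((¬(lim = 7)) → (e ≠ 10 ∧ 2*g < 7)).
Before the if: ((3*g = e - 5 → 2*e + lim = -1) → ((2*e ≥ g + lim + 3 → (e ≠ 10 ∧ 4*g < 3)) ∧ ((¬(2*e ≥ g + lim + 3)) → (e ≠ 15 ∧ 4*g < 3)))) ∧ ((¬(3*g = e - 5 → 2*e + lim = -1)) → ((lim = 7 → ((lim = 7 → ((¬(lim = 7)) ∧ e ≠ 10 ∧ 2*g < 7)) ∧ ((¬(lim = 7)) → (e ≠ 10 ∧ 2*g < 7)))) ∧ ((¬(lim = 7)) → (e ≠ 10 ∧ 2*g < 7))))
Before skip: ((3*g = e - 5 → 2*e + lim = -1) → ((2*e ≥ g + lim + 3 → (e ≠ 10 ∧ 4*g < 3)) ∧ ((¬(2*e ≥ g + lim + 3)) → (e ≠ 15 ∧ 4*g < 3)))) ∧ ((¬(3*g = e - 5 → 2*e + lim = -1)) → ((lim = 7 → ((lim = 7 → ((¬(lim = 7)) ∧ e ≠ 10 ∧ 2*g < 7)) ∧ ((¬(lim = 7)) → (e ≠ 10 ∧ 2*g < 7)))) ∧ ((¬(lim = 7)) → (e ≠ 10 ∧ 2*g < 7))))
The weakest precondition is ((3*g = e - 5 → 2*e + lim = -1) → ((2*e ≥ g + lim + 3 → (e ≠ 10 ∧ 4*g < 3)) ∧ ((¬(2*e ≥ g + lim + 3)) → (e ≠ 15 ∧ 4*g < 3)))) ∧ ((¬(3*g = e - 5 → 2*e + lim = -1)) → ((lim = 7 → ((lim = 7 → ((¬(lim = 7)) ∧ e ≠ 10 ∧ 2*g < 7)) ∧ ((¬(lim = 7)) → (e ≠ 10 ∧ 2*g < 7)))) ∧ ((¬(lim = 7)) → (e ≠ 10 ∧ 2*g < 7)))).
Check whether ((3*g = e - 5 → 2*e + lim = -1) → ((2*e ≥ g + lim + 3 → (e ≠ 10 ∧ 4*g < 3)) ∧ ((¬(2*e ≥ g + lim + 3)) → (e ≠ 15 ∧ 4*g < 7)))) ∧ ((¬(3*g = e - 5 → 2*e + lim = -1)) → ((lim = 7 → ((lim = 7 → ((¬(lim = 7)) ∧ e ≠ 10 ∧ 2*g < 7)) ∧ ((¬(lim = 7)) → (e ≠ 10 ∧ 2*g < 7)))) ∧ ((¬(lim = 7)) → (e ≠ 10 ∧ 2*g < 7)))) implies it.
Countermodel: at the initial state e = 9, g = 1, lim = 15, the precondition holds but the weakest precondition fails.
Answer: invalid


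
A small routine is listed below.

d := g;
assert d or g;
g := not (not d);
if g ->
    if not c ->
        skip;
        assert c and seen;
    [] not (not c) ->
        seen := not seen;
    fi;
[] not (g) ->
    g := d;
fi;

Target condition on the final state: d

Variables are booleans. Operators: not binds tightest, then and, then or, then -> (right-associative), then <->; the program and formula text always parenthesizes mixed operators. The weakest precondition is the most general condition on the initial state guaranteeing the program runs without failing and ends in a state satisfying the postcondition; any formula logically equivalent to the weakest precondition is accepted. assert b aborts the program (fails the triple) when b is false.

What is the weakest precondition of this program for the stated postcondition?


Working backward. After the program, d must hold.
Then branch requires ((not c) -> (c and seen and d)) and (c -> d); else branch requires d.
Before the if: (g -> (((not c) -> (c and seen and d)) and (c -> d))) and ((not g) -> d)
Before g := not (not d): (d -> (((not c) -> (c and seen and d)) and (c -> d))) and ((not d) -> d)
Before assert d or g: (d or g) and (d -> (((not c) -> (c and seen and d)) and (c -> d))) and ((not d) -> d)
Before d := g: g and (g -> (((not c) -> (c and seen and g)) and (c -> g))) and ((not g) -> g)
Answer: WP = g and (g -> (((not c) -> (c and seen and g)) and (c -> g))) and ((not g) -> g)


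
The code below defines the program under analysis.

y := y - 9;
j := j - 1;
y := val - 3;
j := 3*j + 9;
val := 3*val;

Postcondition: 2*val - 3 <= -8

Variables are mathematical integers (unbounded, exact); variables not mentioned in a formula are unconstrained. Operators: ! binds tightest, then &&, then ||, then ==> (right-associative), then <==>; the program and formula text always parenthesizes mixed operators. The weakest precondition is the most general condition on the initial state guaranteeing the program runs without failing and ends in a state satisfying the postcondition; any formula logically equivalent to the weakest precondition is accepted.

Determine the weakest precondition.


Working backward. After the program, the postcondition 2*val - 3 <= -8 must hold; in canonical form it is 2*val <= -5.
Before val := 3*val: 6*val <= -5
Before j := 3*j + 9: 6*val <= -5
Before y := val - 3: 6*val <= -5
Before j := j - 1: 6*val <= -5
Before y := y - 9: 6*val <= -5
Answer: WP = 6*val <= -5


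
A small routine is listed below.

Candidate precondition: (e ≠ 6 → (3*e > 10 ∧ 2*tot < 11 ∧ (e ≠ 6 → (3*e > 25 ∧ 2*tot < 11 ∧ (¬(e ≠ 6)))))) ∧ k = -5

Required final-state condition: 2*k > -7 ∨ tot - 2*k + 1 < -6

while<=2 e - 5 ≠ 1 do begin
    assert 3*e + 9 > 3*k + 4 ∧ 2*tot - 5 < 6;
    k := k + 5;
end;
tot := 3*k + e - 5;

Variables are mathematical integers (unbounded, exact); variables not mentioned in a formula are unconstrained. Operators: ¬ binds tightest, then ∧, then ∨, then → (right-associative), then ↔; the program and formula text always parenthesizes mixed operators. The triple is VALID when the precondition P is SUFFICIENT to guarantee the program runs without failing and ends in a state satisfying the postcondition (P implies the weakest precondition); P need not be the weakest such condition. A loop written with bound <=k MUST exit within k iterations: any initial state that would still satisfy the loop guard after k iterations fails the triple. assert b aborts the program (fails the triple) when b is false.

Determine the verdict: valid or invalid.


Working backward. After the program, the postcondition 2*k > -7 ∨ tot - 2*k + 1 < -6 must hold; in canonical form it is 2*k > -7 ∨ tot < 2*k - 7.
Before tot := 3*k + e - 5: 2*k > -7 ∨ e + k < -2
Before the loop (bound <=2), unroll the exhaustion recursion (WP_0 = exit-now case; WP_j = one more guarded iteration, up to j = 2):
  WP_0: (¬(e ≠ 6)) ∧ (2*k > -7 ∨ e + k < -2)
  WP_1: (e ≠ 6 → (3*e > 3*k - 5 ∧ 2*tot < 11 ∧ (¬(e ≠ 6)) ∧ (2*k > -17 ∨ e + k < -7))) ∧ ((¬(e ≠ 6)) → (2*k > -7 ∨ e + k < -2))
  WP_2: (e ≠ 6 → (3*e > 3*k - 5 ∧ 2*tot < 11 ∧ (e ≠ 6 → (3*e > 3*k + 10 ∧ 2*tot < 11 ∧ (¬(e ≠ 6)) ∧ (2*k > -27 ∨ e + k < -12))) ∧ ((¬(e ≠ 6)) → (2*k > -17 ∨ e + k < -7)))) ∧ ((¬(e ≠ 6)) → (2*k > -7 ∨ e + k < -2))
So before the loop: (e ≠ 6 → (3*e > 3*k - 5 ∧ 2*tot < 11 ∧ (e ≠ 6 → (3*e > 3*k + 10 ∧ 2*tot < 11 ∧ (¬(e ≠ 6)) ∧ (2*k > -27 ∨ e + k < -12))) ∧ ((¬(e ≠ 6)) → (2*k > -17 ∨ e + k < -7)))) ∧ ((¬(e ≠ 6)) → (2*k > -7 ∨ e + k < -2))
The weakest precondition is (e ≠ 6 → (3*e > 3*k - 5 ∧ 2*tot < 11 ∧ (e ≠ 6 → (3*e > 3*k + 10 ∧ 2*tot < 11 ∧ (¬(e ≠ 6)) ∧ (2*k > -27 ∨ e + k < -12))) ∧ ((¬(e ≠ 6)) → (2*k > -17 ∨ e + k < -7)))) ∧ ((¬(e ≠ 6)) → (2*k > -7 ∨ e + k < -2)).
Check whether (e ≠ 6 → (3*e > 10 ∧ 2*tot < 11 ∧ (e ≠ 6 → (3*e > 25 ∧ 2*tot < 11 ∧ (¬(e ≠ 6)))))) ∧ k = -5 implies it.
Countermodel: at the initial state e = 6, k = -5, tot = 0, the precondition holds but the weakest precondition fails.
Answer: invalid


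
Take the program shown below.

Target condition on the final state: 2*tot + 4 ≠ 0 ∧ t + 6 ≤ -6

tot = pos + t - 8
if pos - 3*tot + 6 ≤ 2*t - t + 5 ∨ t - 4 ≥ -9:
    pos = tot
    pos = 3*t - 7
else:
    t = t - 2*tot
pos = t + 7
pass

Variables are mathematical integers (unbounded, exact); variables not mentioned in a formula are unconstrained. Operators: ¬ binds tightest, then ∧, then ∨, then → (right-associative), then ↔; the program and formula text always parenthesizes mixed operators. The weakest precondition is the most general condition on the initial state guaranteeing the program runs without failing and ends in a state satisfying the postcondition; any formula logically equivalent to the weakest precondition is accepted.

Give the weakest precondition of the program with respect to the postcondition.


Working backward. After the program, the postcondition 2*tot + 4 ≠ 0 ∧ t + 6 ≤ -6 must hold; in canonical form it is 2*tot ≠ -4 ∧ t ≤ -12.
Before skip: 2*tot ≠ -4 ∧ t ≤ -12
Before pos := t + 7: 2*tot ≠ -4 ∧ t ≤ -12
Then branch requires 2*tot ≠ -4 ∧ t ≤ -12; else branch requires 2*tot ≠ -4 ∧ t ≤ 2*tot - 12.
Before the if: ((pos ≤ t + 3*tot - 1 ∨ t ≥ -5) → (2*tot ≠ -4 ∧ t ≤ -12)) ∧ ((¬(pos ≤ t + 3*tot - 1 ∨ t ≥ -5)) → (2*tot ≠ -4 ∧ t ≤ 2*tot - 12))
Before tot := pos + t - 8: ((2*pos + 4*t ≥ 25 ∨ t ≥ -5) → (2*pos + 2*t ≠ 12 ∧ t ≤ -12)) ∧ ((¬(2*pos + 4*t ≥ 25 ∨ t ≥ -5)) → (2*pos + 2*t ≠ 12 ∧ 2*pos + t ≥ 28))
Answer: WP = ((2*pos + 4*t ≥ 25 ∨ t ≥ -5) → (2*pos + 2*t ≠ 12 ∧ t ≤ -12)) ∧ ((¬(2*pos + 4*t ≥ 25 ∨ t ≥ -5)) → (2*pos + 2*t ≠ 12 ∧ 2*pos + t ≥ 28))


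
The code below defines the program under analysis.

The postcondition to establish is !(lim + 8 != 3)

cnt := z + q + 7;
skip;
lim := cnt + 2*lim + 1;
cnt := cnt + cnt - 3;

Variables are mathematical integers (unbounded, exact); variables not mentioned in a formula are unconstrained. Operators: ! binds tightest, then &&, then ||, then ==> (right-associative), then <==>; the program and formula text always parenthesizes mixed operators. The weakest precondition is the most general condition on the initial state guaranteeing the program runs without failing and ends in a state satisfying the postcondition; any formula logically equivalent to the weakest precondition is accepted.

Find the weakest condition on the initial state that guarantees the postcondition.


Working backward. After the program, the postcondition !(lim + 8 != 3) must hold; in canonical form it is !(lim != -5).
Before cnt := cnt + cnt - 3: !(lim != -5)
Before lim := cnt + 2*lim + 1: !(cnt + 2*lim != -6)
Before skip: !(cnt + 2*lim != -6)
Before cnt := z + q + 7: !(2*lim + q + z != -13)
Answer: WP = !(2*lim + q + z != -13)


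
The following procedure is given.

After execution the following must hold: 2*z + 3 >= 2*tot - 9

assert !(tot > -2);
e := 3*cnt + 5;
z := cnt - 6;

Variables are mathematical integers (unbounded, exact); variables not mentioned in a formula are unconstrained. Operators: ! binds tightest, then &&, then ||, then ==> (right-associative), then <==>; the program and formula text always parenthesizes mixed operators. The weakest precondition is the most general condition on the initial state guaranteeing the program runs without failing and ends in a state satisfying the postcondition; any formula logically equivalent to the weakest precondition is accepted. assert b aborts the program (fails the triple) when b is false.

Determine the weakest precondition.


Working backward. After the program, the postcondition 2*z + 3 >= 2*tot - 9 must hold; in canonical form it is 2*z >= 2*tot - 12.
Before z := cnt - 6: 2*cnt >= 2*tot
Before e := 3*cnt + 5: 2*cnt >= 2*tot
Before assert !(tot > -2): (!(tot > -2)) && 2*cnt >= 2*tot
Answer: WP = (!(tot > -2)) && 2*cnt >= 2*tot


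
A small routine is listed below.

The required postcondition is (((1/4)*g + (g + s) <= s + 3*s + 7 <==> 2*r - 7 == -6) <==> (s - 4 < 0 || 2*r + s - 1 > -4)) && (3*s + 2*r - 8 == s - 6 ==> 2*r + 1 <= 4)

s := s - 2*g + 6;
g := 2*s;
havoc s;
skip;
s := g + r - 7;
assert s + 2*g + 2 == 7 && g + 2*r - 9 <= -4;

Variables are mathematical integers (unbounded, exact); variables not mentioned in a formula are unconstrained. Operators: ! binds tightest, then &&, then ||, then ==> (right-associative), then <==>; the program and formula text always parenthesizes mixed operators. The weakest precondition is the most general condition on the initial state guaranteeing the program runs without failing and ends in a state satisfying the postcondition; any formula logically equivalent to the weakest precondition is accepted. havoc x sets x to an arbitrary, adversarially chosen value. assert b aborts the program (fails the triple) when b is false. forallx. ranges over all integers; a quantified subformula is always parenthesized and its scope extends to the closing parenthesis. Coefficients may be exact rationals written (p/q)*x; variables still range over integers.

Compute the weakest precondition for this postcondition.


Working backward. After the program, the postcondition (((1/4)*g + (g + s) <= s + 3*s + 7 <==> 2*r - 7 == -6) <==> (s - 4 < 0 || 2*r + s - 1 > -4)) && (3*s + 2*r - 8 == s - 6 ==> 2*r + 1 <= 4) must hold; in canonical form it is (((5/4)*g <= 3*s + 7 <==> 2*r == 1) <==> (s < 4 || 2*r + s > -3)) && (2*r + 2*s == 2 ==> 2*r <= 3).
Before assert s + 2*g + 2 == 7 && g + 2*r - 9 <= -4: 2*g + s == 5 && g + 2*r <= 5 && (((5/4)*g <= 3*s + 7 <==> 2*r == 1) <==> (s < 4 || 2*r + s > -3)) && (2*r + 2*s == 2 ==> 2*r <= 3)
Before s := g + r - 7: 3*g + r == 12 && g + 2*r <= 5 && (((7/4)*g + 3*r >= 14 <==> 2*r == 1) <==> (g + r < 11 || g + 3*r > 4)) && (2*g + 4*r == 16 ==> 2*r <= 3)
Before skip: 3*g + r == 12 && g + 2*r <= 5 && (((7/4)*g + 3*r >= 14 <==> 2*r == 1) <==> (g + r < 11 || g + 3*r > 4)) && (2*g + 4*r == 16 ==> 2*r <= 3)
Before havoc s: 3*g + r == 12 && g + 2*r <= 5 && (((7/4)*g + 3*r >= 14 <==> 2*r == 1) <==> (g + r < 11 || g + 3*r > 4)) && (2*g + 4*r == 16 ==> 2*r <= 3)
Before g := 2*s: r + 6*s == 12 && 2*r + 2*s <= 5 && ((3*r + (7/2)*s >= 14 <==> 2*r == 1) <==> (r + 2*s < 11 || 3*r + 2*s > 4)) && (4*r + 4*s == 16 ==> 2*r <= 3)
Before s := s - 2*g + 6: r + 6*s == 12*g - 24 && 2*r + 2*s <= 4*g - 7 && ((3*r + (7/2)*s >= 7*g - 7 <==> 2*r == 1) <==> (r + 2*s < 4*g - 1 || 3*r + 2*s > 4*g - 8)) && (4*r + 4*s == 8*g - 8 ==> 2*r <= 3)
Answer: WP = r + 6*s == 12*g - 24 && 2*r + 2*s <= 4*g - 7 && ((3*r + (7/2)*s >= 7*g - 7 <==> 2*r == 1) <==> (r + 2*s < 4*g - 1 || 3*r + 2*s > 4*g - 8)) && (4*r + 4*s == 8*g - 8 ==> 2*r <= 3)


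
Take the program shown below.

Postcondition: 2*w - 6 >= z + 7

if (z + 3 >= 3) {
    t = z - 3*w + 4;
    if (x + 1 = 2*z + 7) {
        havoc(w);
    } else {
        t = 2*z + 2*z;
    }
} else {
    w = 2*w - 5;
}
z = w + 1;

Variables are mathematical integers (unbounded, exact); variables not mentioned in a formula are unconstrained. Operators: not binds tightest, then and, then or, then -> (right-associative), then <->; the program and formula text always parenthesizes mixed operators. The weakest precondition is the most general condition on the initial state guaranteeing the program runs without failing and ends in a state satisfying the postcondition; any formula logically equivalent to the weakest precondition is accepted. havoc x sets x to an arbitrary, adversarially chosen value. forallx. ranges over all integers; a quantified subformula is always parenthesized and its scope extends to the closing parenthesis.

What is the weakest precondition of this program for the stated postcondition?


Working backward. After the program, the postcondition 2*w - 6 >= z + 7 must hold; in canonical form it is 2*w >= z + 13.
Before z := w + 1: w >= 14
Then branch requires (x = 2*z + 6 -> (forall w_1. w_1 >= 14)) and ((not (x = 2*z + 6)) -> w >= 14); else branch requires 2*w >= 19.
Before the if: (z >= 0 -> ((x = 2*z + 6 -> (forall w_1. w_1 >= 14)) and ((not (x = 2*z + 6)) -> w >= 14))) and ((not (z >= 0)) -> 2*w >= 19)
Answer: WP = (z >= 0 -> ((x = 2*z + 6 -> (forall w_1. w_1 >= 14)) and ((not (x = 2*z + 6)) -> w >= 14))) and ((not (z >= 0)) -> 2*w >= 19)


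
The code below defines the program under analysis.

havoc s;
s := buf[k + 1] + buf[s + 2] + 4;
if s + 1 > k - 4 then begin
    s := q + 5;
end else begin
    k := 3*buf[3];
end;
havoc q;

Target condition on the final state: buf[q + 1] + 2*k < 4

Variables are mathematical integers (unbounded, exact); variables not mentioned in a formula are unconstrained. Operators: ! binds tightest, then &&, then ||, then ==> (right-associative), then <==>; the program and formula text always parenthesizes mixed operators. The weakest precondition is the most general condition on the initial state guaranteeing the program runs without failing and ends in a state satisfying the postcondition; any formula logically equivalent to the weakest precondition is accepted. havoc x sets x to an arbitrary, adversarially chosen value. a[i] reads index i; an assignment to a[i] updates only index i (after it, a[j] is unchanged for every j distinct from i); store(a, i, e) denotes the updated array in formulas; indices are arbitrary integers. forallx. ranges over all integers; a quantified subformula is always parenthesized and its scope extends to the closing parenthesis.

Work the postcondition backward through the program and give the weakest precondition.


Working backward. After the program, buf[q + 1] + 2*k < 4 must hold.
Before havoc q: forall q_1. buf[q_1 + 1] + 2*k < 4
Then branch requires forall q_1. buf[q_1 + 1] + 2*k < 4; else branch requires forall q_1. buf[q_1 + 1] + 6*buf[3] < 4.
Before the if: (s > k - 5 ==> (forall q_1. buf[q_1 + 1] + 2*k < 4)) && ((!(s > k - 5)) ==> (forall q_1. buf[q_1 + 1] + 6*buf[3] < 4))
Before s := buf[k + 1] + buf[s + 2] + 4: (buf[k + 1] + buf[s + 2] > k - 9 ==> (forall q_1. buf[q_1 + 1] + 2*k < 4)) && ((!(buf[k + 1] + buf[s + 2] > k - 9)) ==> (forall q_1. buf[q_1 + 1] + 6*buf[3] < 4))
Before havoc s: forall s_1. ((buf[k + 1] + buf[s_1 + 2] > k - 9 ==> (forall q_1. buf[q_1 + 1] + 2*k < 4)) && ((!(buf[k + 1] + buf[s_1 + 2] > k - 9)) ==> (forall q_1. buf[q_1 + 1] + 6*buf[3] < 4)))
Answer: WP = forall s_1. ((buf[k + 1] + buf[s_1 + 2] > k - 9 ==> (forall q_1. buf[q_1 + 1] + 2*k < 4)) && ((!(buf[k + 1] + buf[s_1 + 2] > k - 9)) ==> (forall q_1. buf[q_1 + 1] + 6*buf[3] < 4)))


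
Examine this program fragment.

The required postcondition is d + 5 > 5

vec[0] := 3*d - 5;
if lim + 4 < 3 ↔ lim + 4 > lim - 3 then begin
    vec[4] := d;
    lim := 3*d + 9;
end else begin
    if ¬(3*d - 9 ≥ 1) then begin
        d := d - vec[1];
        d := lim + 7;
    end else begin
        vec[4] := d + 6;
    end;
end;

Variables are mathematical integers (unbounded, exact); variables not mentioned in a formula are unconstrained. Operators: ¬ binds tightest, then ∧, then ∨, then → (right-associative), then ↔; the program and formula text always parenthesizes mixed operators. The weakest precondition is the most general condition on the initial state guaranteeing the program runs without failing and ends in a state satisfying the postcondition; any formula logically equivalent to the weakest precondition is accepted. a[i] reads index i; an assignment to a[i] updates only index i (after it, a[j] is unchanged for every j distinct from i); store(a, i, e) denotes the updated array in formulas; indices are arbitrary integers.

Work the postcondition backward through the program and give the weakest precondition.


Working backward. After the program, the postcondition d + 5 > 5 must hold; in canonical form it is d > 0.
Then branch requires d > 0; else branch requires ((¬(3*d ≥ 10)) → lim > -7) ∧ (3*d ≥ 10 → d > 0).
Before the if: (lim < -1 → d > 0) ∧ ((¬(lim < -1)) → (((¬(3*d ≥ 10)) → lim > -7) ∧ (3*d ≥ 10 → d > 0)))
Before vec[0] := 3*d - 5: (lim < -1 → d > 0) ∧ ((¬(lim < -1)) → (((¬(3*d ≥ 10)) → lim > -7) ∧ (3*d ≥ 10 → d > 0)))
Answer: WP = (lim < -1 → d > 0) ∧ ((¬(lim < -1)) → (((¬(3*d ≥ 10)) → lim > -7) ∧ (3*d ≥ 10 → d > 0)))


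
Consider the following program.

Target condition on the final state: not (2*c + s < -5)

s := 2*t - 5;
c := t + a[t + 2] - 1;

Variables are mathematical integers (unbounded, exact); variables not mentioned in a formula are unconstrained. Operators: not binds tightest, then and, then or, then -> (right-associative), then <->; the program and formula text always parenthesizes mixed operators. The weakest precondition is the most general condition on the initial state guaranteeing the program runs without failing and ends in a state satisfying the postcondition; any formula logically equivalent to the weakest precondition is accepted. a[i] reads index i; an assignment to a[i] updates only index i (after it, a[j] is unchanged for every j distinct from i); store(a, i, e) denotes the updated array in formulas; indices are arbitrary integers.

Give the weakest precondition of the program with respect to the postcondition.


Working backward. After the program, not (2*c + s < -5) must hold.
Before c := t + a[t + 2] - 1: not (2*a[t + 2] + s + 2*t < -3)
Before s := 2*t - 5: not (2*a[t + 2] + 4*t < 2)
Answer: WP = not (2*a[t + 2] + 4*t < 2)


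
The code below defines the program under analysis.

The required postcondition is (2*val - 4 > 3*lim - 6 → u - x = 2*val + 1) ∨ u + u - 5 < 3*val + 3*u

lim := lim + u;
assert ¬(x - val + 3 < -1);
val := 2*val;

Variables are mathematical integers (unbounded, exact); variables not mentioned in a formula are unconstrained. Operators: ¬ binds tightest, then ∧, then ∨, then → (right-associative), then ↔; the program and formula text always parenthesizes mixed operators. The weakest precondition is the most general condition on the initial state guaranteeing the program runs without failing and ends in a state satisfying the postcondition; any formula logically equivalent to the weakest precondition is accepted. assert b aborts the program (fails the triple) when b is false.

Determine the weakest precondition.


Working backward. After the program, the postcondition (2*val - 4 > 3*lim - 6 → u - x = 2*val + 1) ∨ u + u - 5 < 3*val + 3*u must hold; in canonical form it is (2*val > 3*lim - 2 → u = 2*val + x + 1) ∨ u + 3*val > -5.
Before val := 2*val: (4*val > 3*lim - 2 → u = 4*val + x + 1) ∨ u + 6*val > -5
Before assert ¬(x - val + 3 < -1): (¬(x < val - 4)) ∧ ((4*val > 3*lim - 2 → u = 4*val + x + 1) ∨ u + 6*val > -5)
Before lim := lim + u: (¬(x < val - 4)) ∧ ((4*val > 3*lim + 3*u - 2 → u = 4*val + x + 1) ∨ u + 6*val > -5)
Answer: WP = (¬(x < val - 4)) ∧ ((4*val > 3*lim + 3*u - 2 → u = 4*val + x + 1) ∨ u + 6*val > -5)


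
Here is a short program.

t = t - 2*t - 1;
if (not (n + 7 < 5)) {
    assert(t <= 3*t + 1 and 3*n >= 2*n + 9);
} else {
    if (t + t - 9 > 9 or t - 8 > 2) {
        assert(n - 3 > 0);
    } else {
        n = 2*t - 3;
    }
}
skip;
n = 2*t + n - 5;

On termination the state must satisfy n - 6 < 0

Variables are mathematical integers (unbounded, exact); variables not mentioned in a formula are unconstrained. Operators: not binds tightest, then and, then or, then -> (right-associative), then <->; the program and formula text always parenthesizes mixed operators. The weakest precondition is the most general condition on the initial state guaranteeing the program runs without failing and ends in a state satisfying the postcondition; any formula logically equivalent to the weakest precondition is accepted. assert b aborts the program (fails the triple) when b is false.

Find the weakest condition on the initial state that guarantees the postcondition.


Working backward. After the program, the postcondition n - 6 < 0 must hold; in canonical form it is n < 6.
Before n := 2*t + n - 5: n + 2*t < 11
Before skip: n + 2*t < 11
Then branch requires 2*t >= -1 and n >= 9 and n + 2*t < 11; else branch requires ((2*t > 18 or t > 10) -> (n > 3 and n + 2*t < 11)) and ((not (2*t > 18 or t > 10)) -> 4*t < 14).
Before the if: ((not (n < -2)) -> (2*t >= -1 and n >= 9 and n + 2*t < 11)) and (n < -2 -> (((2*t > 18 or t > 10) -> (n > 3 and n + 2*t < 11)) and ((not (2*t > 18 or t > 10)) -> 4*t < 14)))
Before t := t - 2*t - 1: ((not (n < -2)) -> (2*t <= -1 and n >= 9 and n < 2*t + 13)) and (n < -2 -> (((2*t < -20 or t < -11) -> (n > 3 and n < 2*t + 13)) and ((not (2*t < -20 or t < -11)) -> 4*t > -18)))
Answer: WP = ((not (n < -2)) -> (2*t <= -1 and n >= 9 and n < 2*t + 13)) and (n < -2 -> (((2*t < -20 or t < -11) -> (n > 3 and n < 2*t + 13)) and ((not (2*t < -20 or t < -11)) -> 4*t > -18)))


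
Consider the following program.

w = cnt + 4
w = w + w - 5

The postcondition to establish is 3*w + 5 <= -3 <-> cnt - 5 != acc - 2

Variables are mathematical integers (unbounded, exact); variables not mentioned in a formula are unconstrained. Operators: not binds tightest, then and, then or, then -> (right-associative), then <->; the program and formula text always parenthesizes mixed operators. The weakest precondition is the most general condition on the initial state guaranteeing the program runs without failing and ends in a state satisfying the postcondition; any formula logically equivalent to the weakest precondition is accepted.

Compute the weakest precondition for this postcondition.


Working backward. After the program, the postcondition 3*w + 5 <= -3 <-> cnt - 5 != acc - 2 must hold; in canonical form it is 3*w <= -8 <-> cnt != acc + 3.
Before w := w + w - 5: 6*w <= 7 <-> cnt != acc + 3
Before w := cnt + 4: 6*cnt <= -17 <-> cnt != acc + 3
Answer: WP = 6*cnt <= -17 <-> cnt != acc + 3


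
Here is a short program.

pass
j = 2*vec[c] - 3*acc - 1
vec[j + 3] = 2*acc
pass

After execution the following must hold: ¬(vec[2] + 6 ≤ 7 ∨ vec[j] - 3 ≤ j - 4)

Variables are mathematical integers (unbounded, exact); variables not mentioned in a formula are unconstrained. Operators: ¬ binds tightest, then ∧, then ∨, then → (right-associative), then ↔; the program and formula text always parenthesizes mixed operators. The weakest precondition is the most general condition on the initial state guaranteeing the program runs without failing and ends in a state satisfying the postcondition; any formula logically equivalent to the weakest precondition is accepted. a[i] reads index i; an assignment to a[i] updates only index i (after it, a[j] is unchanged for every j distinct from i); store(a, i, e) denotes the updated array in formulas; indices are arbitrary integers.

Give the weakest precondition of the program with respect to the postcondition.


Working backward. After the program, the postcondition ¬(vec[2] + 6 ≤ 7 ∨ vec[j] - 3 ≤ j - 4) must hold; in canonical form it is ¬(vec[2] ≤ 1 ∨ vec[j] ≤ j - 1).
Before skip: ¬(vec[2] ≤ 1 ∨ vec[j] ≤ j - 1)
Before vec[j + 3] := 2*acc: ¬(store(vec, j + 3, 2*acc)[2] ≤ 1 ∨ store(vec, j + 3, 2*acc)[j] ≤ j - 1)
Before j := 2*vec[c] - 3*acc - 1: ¬(store(vec, 2*vec[c] - 3*acc + 2, 2*acc)[2] ≤ 1 ∨ store(vec, 2*vec[c] - 3*acc + 2, 2*acc)[2*vec[c] - 3*acc - 1] + 3*acc ≤ 2*vec[c] - 2)
Before skip: ¬(store(vec, 2*vec[c] - 3*acc + 2, 2*acc)[2] ≤ 1 ∨ store(vec, 2*vec[c] - 3*acc + 2, 2*acc)[2*vec[c] - 3*acc - 1] + 3*acc ≤ 2*vec[c] - 2)
Answer: WP = ¬(store(vec, 2*vec[c] - 3*acc + 2, 2*acc)[2] ≤ 1 ∨ store(vec, 2*vec[c] - 3*acc + 2, 2*acc)[2*vec[c] - 3*acc - 1] + 3*acc ≤ 2*vec[c] - 2)


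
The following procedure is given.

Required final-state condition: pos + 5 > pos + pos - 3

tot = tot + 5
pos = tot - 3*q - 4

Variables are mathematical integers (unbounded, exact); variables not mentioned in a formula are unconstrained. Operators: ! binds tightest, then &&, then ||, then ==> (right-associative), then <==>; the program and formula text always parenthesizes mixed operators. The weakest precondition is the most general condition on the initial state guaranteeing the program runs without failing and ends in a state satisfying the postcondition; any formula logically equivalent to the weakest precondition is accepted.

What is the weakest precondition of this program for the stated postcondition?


Working backward. After the program, the postcondition pos + 5 > pos + pos - 3 must hold; in canonical form it is pos < 8.
Before pos := tot - 3*q - 4: tot < 3*q + 12
Before tot := tot + 5: tot < 3*q + 7
Answer: WP = tot < 3*q + 7


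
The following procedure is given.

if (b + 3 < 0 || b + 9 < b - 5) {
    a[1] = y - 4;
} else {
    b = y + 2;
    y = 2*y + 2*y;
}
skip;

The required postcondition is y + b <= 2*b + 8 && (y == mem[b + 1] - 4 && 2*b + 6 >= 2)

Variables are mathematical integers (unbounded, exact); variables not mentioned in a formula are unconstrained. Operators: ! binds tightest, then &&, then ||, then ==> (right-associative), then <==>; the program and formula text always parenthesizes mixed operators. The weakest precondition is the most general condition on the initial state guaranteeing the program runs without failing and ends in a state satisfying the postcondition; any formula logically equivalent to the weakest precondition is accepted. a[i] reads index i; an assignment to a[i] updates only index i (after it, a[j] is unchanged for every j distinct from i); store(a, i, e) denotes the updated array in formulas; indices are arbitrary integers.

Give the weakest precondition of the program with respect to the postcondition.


Working backward. After the program, the postcondition y + b <= 2*b + 8 && (y == mem[b + 1] - 4 && 2*b + 6 >= 2) must hold; in canonical form it is y <= b + 8 && y == mem[b + 1] - 4 && 2*b >= -4.
Before skip: y <= b + 8 && y == mem[b + 1] - 4 && 2*b >= -4
Then branch requires y <= b + 8 && y == mem[b + 1] - 4 && 2*b >= -4; else branch requires 3*y <= 10 && 4*y == mem[y + 3] - 4 && 2*y >= -8.
Before the if: (b < -3 ==> (y <= b + 8 && y == mem[b + 1] - 4 && 2*b >= -4)) && ((!(b < -3)) ==> (3*y <= 10 && 4*y == mem[y + 3] - 4 && 2*y >= -8))
Answer: WP = (b < -3 ==> (y <= b + 8 && y == mem[b + 1] - 4 && 2*b >= -4)) && ((!(b < -3)) ==> (3*y <= 10 && 4*y == mem[y + 3] - 4 && 2*y >= -8))


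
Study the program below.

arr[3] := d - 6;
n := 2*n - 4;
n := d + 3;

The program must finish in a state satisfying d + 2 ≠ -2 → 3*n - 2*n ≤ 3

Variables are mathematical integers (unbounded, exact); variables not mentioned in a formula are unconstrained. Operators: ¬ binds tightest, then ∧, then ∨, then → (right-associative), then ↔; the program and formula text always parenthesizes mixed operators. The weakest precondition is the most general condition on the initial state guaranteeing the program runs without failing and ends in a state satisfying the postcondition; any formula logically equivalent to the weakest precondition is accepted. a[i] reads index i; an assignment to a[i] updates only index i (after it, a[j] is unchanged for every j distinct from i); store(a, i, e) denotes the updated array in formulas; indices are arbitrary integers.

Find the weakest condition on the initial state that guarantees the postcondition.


Working backward. After the program, the postcondition d + 2 ≠ -2 → 3*n - 2*n ≤ 3 must hold; in canonical form it is d ≠ -4 → n ≤ 3.
Before n := d + 3: d ≠ -4 → d ≤ 0
Before n := 2*n - 4: d ≠ -4 → d ≤ 0
Before arr[3] := d - 6: d ≠ -4 → d ≤ 0
Answer: WP = d ≠ -4 → d ≤ 0


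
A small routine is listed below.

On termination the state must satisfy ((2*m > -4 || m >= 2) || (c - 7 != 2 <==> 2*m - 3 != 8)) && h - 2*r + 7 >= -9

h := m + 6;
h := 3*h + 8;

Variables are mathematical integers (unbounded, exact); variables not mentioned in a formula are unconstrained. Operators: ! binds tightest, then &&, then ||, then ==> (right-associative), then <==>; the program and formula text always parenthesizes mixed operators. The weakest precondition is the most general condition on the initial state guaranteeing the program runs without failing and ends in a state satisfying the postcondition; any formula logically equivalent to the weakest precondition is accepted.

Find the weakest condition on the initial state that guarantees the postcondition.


Working backward. After the program, the postcondition ((2*m > -4 || m >= 2) || (c - 7 != 2 <==> 2*m - 3 != 8)) && h - 2*r + 7 >= -9 must hold; in canonical form it is (2*m > -4 || m >= 2 || (c != 9 <==> 2*m != 11)) && h >= 2*r - 16.
Before h := 3*h + 8: (2*m > -4 || m >= 2 || (c != 9 <==> 2*m != 11)) && 3*h >= 2*r - 24
Before h := m + 6: (2*m > -4 || m >= 2 || (c != 9 <==> 2*m != 11)) && 3*m >= 2*r - 42
Answer: WP = (2*m > -4 || m >= 2 || (c != 9 <==> 2*m != 11)) && 3*m >= 2*r - 42


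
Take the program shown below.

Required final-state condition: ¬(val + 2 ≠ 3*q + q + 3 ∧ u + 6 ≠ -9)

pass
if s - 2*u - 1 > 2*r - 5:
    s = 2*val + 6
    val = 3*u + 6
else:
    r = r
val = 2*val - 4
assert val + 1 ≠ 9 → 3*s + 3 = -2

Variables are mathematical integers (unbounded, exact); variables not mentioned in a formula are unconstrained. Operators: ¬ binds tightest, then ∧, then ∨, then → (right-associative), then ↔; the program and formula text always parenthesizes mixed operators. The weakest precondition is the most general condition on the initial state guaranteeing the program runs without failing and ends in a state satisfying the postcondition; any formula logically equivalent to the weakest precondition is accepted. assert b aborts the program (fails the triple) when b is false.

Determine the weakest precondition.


Working backward. After the program, the postcondition ¬(val + 2 ≠ 3*q + q + 3 ∧ u + 6 ≠ -9) must hold; in canonical form it is ¬(val ≠ 4*q + 1 ∧ u ≠ -15).
Before assert val + 1 ≠ 9 → 3*s + 3 = -2: (val ≠ 8 → 3*s = -5) ∧ (¬(val ≠ 4*q + 1 ∧ u ≠ -15))
Before val := 2*val - 4: (2*val ≠ 12 → 3*s = -5) ∧ (¬(2*val ≠ 4*q + 5 ∧ u ≠ -15))
Then branch requires (6*u ≠ 0 → 6*val = -23) ∧ (¬(6*u ≠ 4*q - 7 ∧ u ≠ -15)); else branch requires (2*val ≠ 12 → 3*s = -5) ∧ (¬(2*val ≠ 4*q + 5 ∧ u ≠ -15)).
Before the if: (s > 2*r + 2*u - 4 → ((6*u ≠ 0 → 6*val = -23) ∧ (¬(6*u ≠ 4*q - 7 ∧ u ≠ -15)))) ∧ ((¬(s > 2*r + 2*u - 4)) → ((2*val ≠ 12 → 3*s = -5) ∧ (¬(2*val ≠ 4*q + 5 ∧ u ≠ -15))))
Before skip: (s > 2*r + 2*u - 4 → ((6*u ≠ 0 → 6*val = -23) ∧ (¬(6*u ≠ 4*q - 7 ∧ u ≠ -15)))) ∧ ((¬(s > 2*r + 2*u - 4)) → ((2*val ≠ 12 → 3*s = -5) ∧ (¬(2*val ≠ 4*q + 5 ∧ u ≠ -15))))
Answer: WP = (s > 2*r + 2*u - 4 → ((6*u ≠ 0 → 6*val = -23) ∧ (¬(6*u ≠ 4*q - 7 ∧ u ≠ -15)))) ∧ ((¬(s > 2*r + 2*u - 4)) → ((2*val ≠ 12 → 3*s = -5) ∧ (¬(2*val ≠ 4*q + 5 ∧ u ≠ -15))))


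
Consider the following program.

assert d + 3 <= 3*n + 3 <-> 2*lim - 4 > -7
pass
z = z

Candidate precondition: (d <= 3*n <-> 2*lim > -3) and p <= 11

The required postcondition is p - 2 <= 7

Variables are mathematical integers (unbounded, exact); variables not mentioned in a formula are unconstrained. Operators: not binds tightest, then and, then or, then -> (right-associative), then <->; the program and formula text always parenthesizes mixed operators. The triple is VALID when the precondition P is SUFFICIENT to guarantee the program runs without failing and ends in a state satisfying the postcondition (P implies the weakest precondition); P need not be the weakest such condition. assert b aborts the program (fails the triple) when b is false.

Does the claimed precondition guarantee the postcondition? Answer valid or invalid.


Working backward. After the program, the postcondition p - 2 <= 7 must hold; in canonical form it is p <= 9.
Before z := z: p <= 9
Before skip: p <= 9
Before assert d + 3 <= 3*n + 3 <-> 2*lim - 4 > -7: (d <= 3*n <-> 2*lim > -3) and p <= 9
The weakest precondition is (d <= 3*n <-> 2*lim > -3) and p <= 9.
Check whether (d <= 3*n <-> 2*lim > -3) and p <= 11 implies it.
Countermodel: at the initial state d = 1, lim = -2, n = 0, p = 10, the precondition holds but the weakest precondition fails.
Answer: invalid


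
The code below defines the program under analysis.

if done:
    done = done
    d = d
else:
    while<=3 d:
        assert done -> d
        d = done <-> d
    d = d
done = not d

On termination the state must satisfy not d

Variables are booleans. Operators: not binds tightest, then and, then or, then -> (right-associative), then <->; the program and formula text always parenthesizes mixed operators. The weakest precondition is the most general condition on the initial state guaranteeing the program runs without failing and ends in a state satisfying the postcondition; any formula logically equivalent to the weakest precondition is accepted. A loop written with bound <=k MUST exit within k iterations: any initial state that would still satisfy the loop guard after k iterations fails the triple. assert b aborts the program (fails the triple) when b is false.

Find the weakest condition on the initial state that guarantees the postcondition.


Working backward. After the program, not d must hold.
Before done := not d: not d
Then branch requires not d; else branch requires d -> ((done -> d) and ((done <-> d) -> ((done -> (done <-> d)) and ((done <-> (done <-> d)) -> ((done -> (done <-> (done <-> d))) and (not (done <-> (done <-> (done <-> d))))))))).
Before the if: (done -> (not d)) and ((not done) -> (d -> ((done -> d) and ((done <-> d) -> ((done -> (done <-> d)) and ((done <-> (done <-> d)) -> ((done -> (done <-> (done <-> d))) and (not (done <-> (done <-> (done <-> d)))))))))))
Answer: WP = (done -> (not d)) and ((not done) -> (d -> ((done -> d) and ((done <-> d) -> ((done -> (done <-> d)) and ((done <-> (done <-> d)) -> ((done -> (done <-> (done <-> d))) and (not (done <-> (done <-> (done <-> d)))))))))))
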